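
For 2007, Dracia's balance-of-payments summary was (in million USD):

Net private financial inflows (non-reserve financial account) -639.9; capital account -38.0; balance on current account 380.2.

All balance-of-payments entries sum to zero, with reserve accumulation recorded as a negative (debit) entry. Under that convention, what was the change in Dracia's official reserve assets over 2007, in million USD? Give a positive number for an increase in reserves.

-297.7

Official reserve transactions balance = -(380.2 + (-38.0) + (-639.9)) = 297.7
An accumulation of reserves is recorded as a debit (negative entry), so the change in the stock of reserves is the negative of that balance.
Change in official reserves = -(297.7) = -297.7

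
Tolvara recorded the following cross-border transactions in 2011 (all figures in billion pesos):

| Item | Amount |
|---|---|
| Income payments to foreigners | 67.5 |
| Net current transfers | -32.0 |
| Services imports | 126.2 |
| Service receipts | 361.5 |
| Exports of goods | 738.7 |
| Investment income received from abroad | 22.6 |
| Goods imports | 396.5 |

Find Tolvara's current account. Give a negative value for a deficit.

500.6

Goods balance = 738.7 - 396.5 = 342.2
Services balance = 361.5 - 126.2 = 235.3
Trade balance (goods + services) = 342.2 + 235.3 = 577.5
Net primary income = 22.6 - 67.5 = -44.9
Net secondary income = -32.0
Current account = 577.5 + (-44.9) + (-32.0) = 500.6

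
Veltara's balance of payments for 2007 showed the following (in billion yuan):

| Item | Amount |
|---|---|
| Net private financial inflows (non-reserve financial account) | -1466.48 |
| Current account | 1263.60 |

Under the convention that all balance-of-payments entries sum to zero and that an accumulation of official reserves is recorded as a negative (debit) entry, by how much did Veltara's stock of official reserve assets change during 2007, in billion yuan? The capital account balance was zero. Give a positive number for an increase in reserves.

-202.88

Official reserve transactions balance = -(1263.60 + (-1466.48)) = 202.88
An accumulation of reserves is recorded as a debit (negative entry), so the change in the stock of reserves is the negative of that balance.
Change in official reserves = -(202.88) = -202.88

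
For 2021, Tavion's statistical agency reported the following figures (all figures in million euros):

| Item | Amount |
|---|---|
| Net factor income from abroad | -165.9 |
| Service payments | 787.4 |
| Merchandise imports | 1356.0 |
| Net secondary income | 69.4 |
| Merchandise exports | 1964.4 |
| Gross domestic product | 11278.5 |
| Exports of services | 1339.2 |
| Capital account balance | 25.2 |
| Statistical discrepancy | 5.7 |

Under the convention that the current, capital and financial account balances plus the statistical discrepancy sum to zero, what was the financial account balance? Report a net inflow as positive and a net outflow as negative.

Goods balance = 1964.4 - 1356.0 = 608.4
Services balance = 1339.2 - 787.4 = 551.8
Trade balance (goods + services) = 608.4 + 551.8 = 1160.2
Net primary income = -165.9
Net secondary income = 69.4
Current account = 1160.2 + (-165.9) + 69.4 = 1063.7
Financial account = -(1063.7 + 25.2 + 5.7) = -1094.6

-1094.6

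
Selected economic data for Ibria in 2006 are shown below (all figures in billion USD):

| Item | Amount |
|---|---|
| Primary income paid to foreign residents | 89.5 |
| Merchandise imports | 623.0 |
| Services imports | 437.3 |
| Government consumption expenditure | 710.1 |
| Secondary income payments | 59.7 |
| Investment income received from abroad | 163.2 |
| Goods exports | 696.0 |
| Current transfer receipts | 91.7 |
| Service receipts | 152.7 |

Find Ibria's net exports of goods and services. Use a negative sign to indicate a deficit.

Goods balance = 696.0 - 623.0 = 73.0
Services balance = 152.7 - 437.3 = -284.6
Trade balance (goods + services) = 73.0 + (-284.6) = -211.6

-211.6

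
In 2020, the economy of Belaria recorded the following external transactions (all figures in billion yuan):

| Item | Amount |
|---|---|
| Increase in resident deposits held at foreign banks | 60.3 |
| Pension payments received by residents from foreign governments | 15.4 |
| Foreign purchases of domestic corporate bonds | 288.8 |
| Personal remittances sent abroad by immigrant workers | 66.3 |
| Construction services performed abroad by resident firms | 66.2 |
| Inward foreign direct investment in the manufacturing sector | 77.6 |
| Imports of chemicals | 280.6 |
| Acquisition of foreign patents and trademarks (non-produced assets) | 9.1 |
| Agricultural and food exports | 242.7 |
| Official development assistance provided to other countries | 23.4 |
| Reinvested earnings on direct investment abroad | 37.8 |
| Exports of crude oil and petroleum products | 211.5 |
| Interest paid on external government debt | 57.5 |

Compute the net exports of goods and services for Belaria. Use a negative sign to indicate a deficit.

Goods: -280.6 + 242.7 + 211.5 = 173.6
Services: 66.2
Trade balance = 173.6 + 66.2 = 239.8
(Excluded from the trade balance — financial account: increase in resident deposits held at foreign banks 60.3, foreign purchases of domestic corporate bonds 288.8, inward foreign direct investment in the manufacturing sector 77.6; secondary income: pension payments received by residents from foreign governments 15.4, personal remittances sent abroad by immigrant workers 66.3, official development assistance provided to other countries 23.4; capital account: acquisition of foreign patents and trademarks (non-produced assets) 9.1; primary income: reinvested earnings on direct investment abroad 37.8, interest paid on external government debt 57.5.)

239.8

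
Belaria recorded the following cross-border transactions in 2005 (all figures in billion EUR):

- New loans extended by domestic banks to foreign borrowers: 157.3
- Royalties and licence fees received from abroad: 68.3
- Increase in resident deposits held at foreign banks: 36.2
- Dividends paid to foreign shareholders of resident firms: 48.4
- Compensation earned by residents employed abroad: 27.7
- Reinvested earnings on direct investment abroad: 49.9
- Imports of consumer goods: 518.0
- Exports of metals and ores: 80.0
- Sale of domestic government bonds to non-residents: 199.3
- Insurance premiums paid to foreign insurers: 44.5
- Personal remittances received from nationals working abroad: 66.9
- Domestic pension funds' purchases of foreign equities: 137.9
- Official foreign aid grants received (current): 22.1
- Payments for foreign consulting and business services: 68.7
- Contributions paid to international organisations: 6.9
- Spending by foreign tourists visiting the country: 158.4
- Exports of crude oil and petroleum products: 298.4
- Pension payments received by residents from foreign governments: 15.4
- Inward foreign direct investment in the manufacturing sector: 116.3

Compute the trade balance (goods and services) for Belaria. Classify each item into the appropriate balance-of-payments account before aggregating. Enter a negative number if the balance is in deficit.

-26.1

Goods: 298.4 + 80.0 - 518.0 = -139.6
Services: -44.5 + 68.3 - 68.7 + 158.4 = 113.5
Trade balance = -139.6 + 113.5 = -26.1
(Excluded from the trade balance — financial account: new loans extended by domestic banks to foreign borrowers 157.3, increase in resident deposits held at foreign banks 36.2, sale of domestic government bonds to non-residents 199.3, domestic pension funds' purchases of foreign equities 137.9, inward foreign direct investment in the manufacturing sector 116.3; primary income: dividends paid to foreign shareholders of resident firms 48.4, compensation earned by residents employed abroad 27.7, reinvested earnings on direct investment abroad 49.9; secondary income: personal remittances received from nationals working abroad 66.9, official foreign aid grants received (current) 22.1, contributions paid to international organisations 6.9, pension payments received by residents from foreign governments 15.4.)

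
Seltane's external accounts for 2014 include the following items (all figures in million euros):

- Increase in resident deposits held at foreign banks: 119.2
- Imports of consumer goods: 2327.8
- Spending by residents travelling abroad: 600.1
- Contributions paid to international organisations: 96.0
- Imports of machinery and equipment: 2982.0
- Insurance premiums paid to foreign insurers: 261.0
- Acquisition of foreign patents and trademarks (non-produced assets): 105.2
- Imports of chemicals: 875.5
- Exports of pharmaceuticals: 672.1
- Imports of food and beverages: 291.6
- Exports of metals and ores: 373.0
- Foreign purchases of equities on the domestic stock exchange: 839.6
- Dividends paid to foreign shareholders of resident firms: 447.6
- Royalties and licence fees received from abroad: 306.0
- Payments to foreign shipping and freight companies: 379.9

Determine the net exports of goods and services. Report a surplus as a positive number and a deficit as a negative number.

-6366.8

Goods: -291.6 - 2982.0 - 875.5 + 373.0 - 2327.8 + 672.1 = -5431.8
Services: 306.0 - 261.0 - 379.9 - 600.1 = -935.0
Trade balance = -5431.8 + (-935.0) = -6366.8
(Excluded from the trade balance — financial account: increase in resident deposits held at foreign banks 119.2, foreign purchases of equities on the domestic stock exchange 839.6; secondary income: contributions paid to international organisations 96.0; capital account: acquisition of foreign patents and trademarks (non-produced assets) 105.2; primary income: dividends paid to foreign shareholders of resident firms 447.6.)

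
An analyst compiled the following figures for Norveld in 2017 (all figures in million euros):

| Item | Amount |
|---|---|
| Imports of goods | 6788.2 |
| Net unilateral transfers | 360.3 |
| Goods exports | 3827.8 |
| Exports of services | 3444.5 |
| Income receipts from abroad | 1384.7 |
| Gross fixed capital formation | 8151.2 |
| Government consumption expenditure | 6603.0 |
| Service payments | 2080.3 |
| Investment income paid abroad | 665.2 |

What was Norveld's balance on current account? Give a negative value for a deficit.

Goods balance = 3827.8 - 6788.2 = -2960.4
Services balance = 3444.5 - 2080.3 = 1364.2
Trade balance (goods + services) = -2960.4 + 1364.2 = -1596.2
Net primary income = 1384.7 - 665.2 = 719.5
Net secondary income = 360.3
Current account = -1596.2 + 719.5 + 360.3 = -516.4

-516.4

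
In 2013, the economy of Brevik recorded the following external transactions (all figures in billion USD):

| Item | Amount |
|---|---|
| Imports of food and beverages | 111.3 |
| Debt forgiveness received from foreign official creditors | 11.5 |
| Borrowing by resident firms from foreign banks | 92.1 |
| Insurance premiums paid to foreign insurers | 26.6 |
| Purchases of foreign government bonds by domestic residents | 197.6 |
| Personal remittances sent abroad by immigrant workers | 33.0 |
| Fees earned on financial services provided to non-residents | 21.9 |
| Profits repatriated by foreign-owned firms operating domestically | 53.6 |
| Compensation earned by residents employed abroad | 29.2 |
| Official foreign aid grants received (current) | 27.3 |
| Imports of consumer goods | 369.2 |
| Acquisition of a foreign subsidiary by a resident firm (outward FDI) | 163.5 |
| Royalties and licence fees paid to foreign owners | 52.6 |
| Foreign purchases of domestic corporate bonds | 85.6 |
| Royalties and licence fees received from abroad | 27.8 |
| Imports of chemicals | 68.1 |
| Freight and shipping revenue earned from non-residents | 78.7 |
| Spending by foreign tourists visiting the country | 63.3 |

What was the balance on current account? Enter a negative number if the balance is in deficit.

-466.2

Goods: -68.1 - 111.3 - 369.2 = -548.6
Services: -26.6 - 52.6 + 78.7 + 63.3 + 27.8 + 21.9 = 112.5
Primary income: 29.2 - 53.6 = -24.4
Secondary income: -33.0 + 27.3 = -5.7
Current account = (-548.6) + 112.5 + (-24.4) + (-5.7) = -466.2
(Excluded from the current account — capital account: debt forgiveness received from foreign official creditors 11.5; financial account: borrowing by resident firms from foreign banks 92.1, purchases of foreign government bonds by domestic residents 197.6, acquisition of a foreign subsidiary by a resident firm (outward FDI) 163.5, foreign purchases of domestic corporate bonds 85.6.)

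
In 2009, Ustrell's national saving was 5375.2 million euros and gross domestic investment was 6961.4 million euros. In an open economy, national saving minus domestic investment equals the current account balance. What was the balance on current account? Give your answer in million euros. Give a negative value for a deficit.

-1586.2

S - I = CA (net lending to the rest of the world).
CA = S - I = 5375.2 - 6961.4 = -1586.2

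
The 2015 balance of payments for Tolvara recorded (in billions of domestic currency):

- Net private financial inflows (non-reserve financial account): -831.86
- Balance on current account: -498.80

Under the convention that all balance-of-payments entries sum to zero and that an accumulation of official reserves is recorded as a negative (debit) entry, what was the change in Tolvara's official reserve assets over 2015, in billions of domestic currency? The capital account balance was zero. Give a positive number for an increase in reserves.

-1330.66

Official reserve transactions balance = -((-498.80) + (-831.86)) = 1330.66
An accumulation of reserves is recorded as a debit (negative entry), so the change in the stock of reserves is the negative of that balance.
Change in official reserves = -(1330.66) = -1330.66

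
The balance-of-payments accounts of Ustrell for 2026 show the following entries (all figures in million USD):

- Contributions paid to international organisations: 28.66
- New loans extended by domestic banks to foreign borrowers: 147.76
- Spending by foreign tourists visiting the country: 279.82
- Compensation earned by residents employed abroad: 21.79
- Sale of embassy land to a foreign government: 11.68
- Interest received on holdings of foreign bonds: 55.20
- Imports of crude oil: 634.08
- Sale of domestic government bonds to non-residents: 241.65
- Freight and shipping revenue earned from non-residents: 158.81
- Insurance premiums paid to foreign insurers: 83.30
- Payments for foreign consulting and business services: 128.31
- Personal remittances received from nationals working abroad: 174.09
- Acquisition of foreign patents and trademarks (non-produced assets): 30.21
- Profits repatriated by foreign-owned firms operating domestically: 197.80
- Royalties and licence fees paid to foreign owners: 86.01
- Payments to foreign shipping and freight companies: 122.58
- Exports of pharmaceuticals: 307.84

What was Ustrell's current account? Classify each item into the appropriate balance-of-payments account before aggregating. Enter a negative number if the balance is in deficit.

Goods: -634.08 + 307.84 = -326.24
Services: 158.81 - 83.30 - 128.31 - 122.58 - 86.01 + 279.82 = 18.43
Primary income: -197.80 + 21.79 + 55.20 = -120.81
Secondary income: 174.09 - 28.66 = 145.43
Current account = (-326.24) + 18.43 + (-120.81) + 145.43 = -283.19
(Excluded from the current account — financial account: new loans extended by domestic banks to foreign borrowers 147.76, sale of domestic government bonds to non-residents 241.65; capital account: sale of embassy land to a foreign government 11.68, acquisition of foreign patents and trademarks (non-produced assets) 30.21.)

-283.19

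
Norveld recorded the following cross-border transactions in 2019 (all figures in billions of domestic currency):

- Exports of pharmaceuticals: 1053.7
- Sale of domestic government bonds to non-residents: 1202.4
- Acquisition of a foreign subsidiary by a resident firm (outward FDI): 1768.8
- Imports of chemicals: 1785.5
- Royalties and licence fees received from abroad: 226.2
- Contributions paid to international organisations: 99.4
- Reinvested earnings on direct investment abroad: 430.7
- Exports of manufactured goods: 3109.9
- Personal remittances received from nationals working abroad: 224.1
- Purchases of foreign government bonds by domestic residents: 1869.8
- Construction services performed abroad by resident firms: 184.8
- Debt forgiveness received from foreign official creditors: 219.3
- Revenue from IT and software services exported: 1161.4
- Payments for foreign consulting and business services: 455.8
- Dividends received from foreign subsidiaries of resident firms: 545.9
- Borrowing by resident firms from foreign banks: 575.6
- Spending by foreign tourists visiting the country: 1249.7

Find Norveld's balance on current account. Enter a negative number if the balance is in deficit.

5845.7

Goods: 3109.9 - 1785.5 + 1053.7 = 2378.1
Services: 1161.4 + 184.8 + 226.2 - 455.8 + 1249.7 = 2366.3
Primary income: 545.9 + 430.7 = 976.6
Secondary income: 224.1 - 99.4 = 124.7
Current account = 2378.1 + 2366.3 + 976.6 + 124.7 = 5845.7
(Excluded from the current account — financial account: sale of domestic government bonds to non-residents 1202.4, acquisition of a foreign subsidiary by a resident firm (outward FDI) 1768.8, purchases of foreign government bonds by domestic residents 1869.8, borrowing by resident firms from foreign banks 575.6; capital account: debt forgiveness received from foreign official creditors 219.3.)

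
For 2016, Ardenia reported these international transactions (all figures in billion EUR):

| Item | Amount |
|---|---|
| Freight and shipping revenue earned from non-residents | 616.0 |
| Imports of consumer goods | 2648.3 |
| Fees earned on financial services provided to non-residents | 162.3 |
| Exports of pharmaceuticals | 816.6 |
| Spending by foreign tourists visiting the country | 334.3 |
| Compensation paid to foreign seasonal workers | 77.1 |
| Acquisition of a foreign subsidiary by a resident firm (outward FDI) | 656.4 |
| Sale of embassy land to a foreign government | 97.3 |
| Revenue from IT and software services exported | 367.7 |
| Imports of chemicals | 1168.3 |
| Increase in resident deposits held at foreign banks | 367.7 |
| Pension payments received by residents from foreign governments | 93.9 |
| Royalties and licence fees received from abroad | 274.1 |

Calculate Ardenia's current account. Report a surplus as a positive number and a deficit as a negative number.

Goods: -2648.3 + 816.6 - 1168.3 = -3000.0
Services: 367.7 + 162.3 + 274.1 + 616.0 + 334.3 = 1754.4
Primary income: -77.1
Secondary income: 93.9
Current account = (-3000.0) + 1754.4 + (-77.1) + 93.9 = -1228.8
(Excluded from the current account — financial account: acquisition of a foreign subsidiary by a resident firm (outward FDI) 656.4, increase in resident deposits held at foreign banks 367.7; capital account: sale of embassy land to a foreign government 97.3.)

-1228.8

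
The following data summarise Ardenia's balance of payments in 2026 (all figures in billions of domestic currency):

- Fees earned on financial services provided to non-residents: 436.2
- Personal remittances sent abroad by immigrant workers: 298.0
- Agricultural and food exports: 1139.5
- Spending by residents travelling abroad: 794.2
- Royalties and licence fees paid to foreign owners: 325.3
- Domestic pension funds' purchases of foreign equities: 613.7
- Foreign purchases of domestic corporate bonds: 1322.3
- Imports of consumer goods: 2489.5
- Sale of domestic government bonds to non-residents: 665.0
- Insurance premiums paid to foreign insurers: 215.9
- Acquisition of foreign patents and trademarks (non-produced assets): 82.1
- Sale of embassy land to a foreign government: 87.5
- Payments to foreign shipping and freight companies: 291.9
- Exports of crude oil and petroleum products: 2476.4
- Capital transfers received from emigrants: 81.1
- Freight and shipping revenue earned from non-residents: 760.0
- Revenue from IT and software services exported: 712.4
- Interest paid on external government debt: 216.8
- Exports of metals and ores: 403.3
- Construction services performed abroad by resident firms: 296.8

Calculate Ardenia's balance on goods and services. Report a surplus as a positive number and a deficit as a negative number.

Goods: 403.3 - 2489.5 + 2476.4 + 1139.5 = 1529.7
Services: 760.0 - 325.3 - 215.9 - 291.9 + 436.2 - 794.2 + 712.4 + 296.8 = 578.1
Trade balance = 1529.7 + 578.1 = 2107.8
(Excluded from the trade balance — secondary income: personal remittances sent abroad by immigrant workers 298.0; financial account: domestic pension funds' purchases of foreign equities 613.7, foreign purchases of domestic corporate bonds 1322.3, sale of domestic government bonds to non-residents 665.0; capital account: acquisition of foreign patents and trademarks (non-produced assets) 82.1, sale of embassy land to a foreign government 87.5, capital transfers received from emigrants 81.1; primary income: interest paid on external government debt 216.8.)

2107.8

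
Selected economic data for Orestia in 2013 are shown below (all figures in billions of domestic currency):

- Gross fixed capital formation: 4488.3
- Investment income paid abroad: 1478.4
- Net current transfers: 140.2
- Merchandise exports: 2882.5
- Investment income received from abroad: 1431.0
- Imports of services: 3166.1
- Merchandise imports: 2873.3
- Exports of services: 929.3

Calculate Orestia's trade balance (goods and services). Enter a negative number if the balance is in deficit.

-2227.6

Goods balance = 2882.5 - 2873.3 = 9.2
Services balance = 929.3 - 3166.1 = -2236.8
Trade balance (goods + services) = 9.2 + (-2236.8) = -2227.6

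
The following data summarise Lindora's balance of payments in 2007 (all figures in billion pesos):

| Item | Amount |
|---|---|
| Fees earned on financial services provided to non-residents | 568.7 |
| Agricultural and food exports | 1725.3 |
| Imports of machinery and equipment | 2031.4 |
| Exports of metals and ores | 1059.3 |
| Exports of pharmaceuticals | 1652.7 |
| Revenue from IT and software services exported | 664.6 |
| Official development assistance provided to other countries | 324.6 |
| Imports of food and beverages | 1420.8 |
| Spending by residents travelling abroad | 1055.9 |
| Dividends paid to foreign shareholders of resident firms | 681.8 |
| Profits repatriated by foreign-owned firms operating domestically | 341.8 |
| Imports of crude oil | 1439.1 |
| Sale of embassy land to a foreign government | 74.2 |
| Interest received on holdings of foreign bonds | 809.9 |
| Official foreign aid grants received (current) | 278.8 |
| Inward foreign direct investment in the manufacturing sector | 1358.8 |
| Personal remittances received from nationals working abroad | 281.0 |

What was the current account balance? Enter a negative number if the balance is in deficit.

-255.1

Goods: -1420.8 - 1439.1 + 1652.7 + 1725.3 + 1059.3 - 2031.4 = -454.0
Services: 664.6 - 1055.9 + 568.7 = 177.4
Primary income: -681.8 - 341.8 + 809.9 = -213.7
Secondary income: 278.8 + 281.0 - 324.6 = 235.2
Current account = (-454.0) + 177.4 + (-213.7) + 235.2 = -255.1
(Excluded from the current account — capital account: sale of embassy land to a foreign government 74.2; financial account: inward foreign direct investment in the manufacturing sector 1358.8.)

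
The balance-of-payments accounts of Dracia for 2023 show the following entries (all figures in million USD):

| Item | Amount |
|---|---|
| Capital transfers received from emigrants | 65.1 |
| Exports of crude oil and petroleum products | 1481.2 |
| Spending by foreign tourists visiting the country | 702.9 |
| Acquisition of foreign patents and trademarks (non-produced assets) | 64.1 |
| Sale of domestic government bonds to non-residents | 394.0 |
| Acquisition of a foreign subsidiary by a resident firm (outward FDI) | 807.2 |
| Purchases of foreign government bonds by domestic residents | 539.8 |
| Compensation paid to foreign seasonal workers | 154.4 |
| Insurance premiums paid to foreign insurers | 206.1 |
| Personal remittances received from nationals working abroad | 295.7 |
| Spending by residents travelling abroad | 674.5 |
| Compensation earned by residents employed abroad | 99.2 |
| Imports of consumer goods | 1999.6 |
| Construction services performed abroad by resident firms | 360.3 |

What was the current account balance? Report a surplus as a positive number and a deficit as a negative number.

Goods: -1999.6 + 1481.2 = -518.4
Services: -674.5 + 702.9 + 360.3 - 206.1 = 182.6
Primary income: 99.2 - 154.4 = -55.2
Secondary income: 295.7
Current account = (-518.4) + 182.6 + (-55.2) + 295.7 = -95.3
(Excluded from the current account — capital account: capital transfers received from emigrants 65.1, acquisition of foreign patents and trademarks (non-produced assets) 64.1; financial account: sale of domestic government bonds to non-residents 394.0, acquisition of a foreign subsidiary by a resident firm (outward FDI) 807.2, purchases of foreign government bonds by domestic residents 539.8.)

-95.3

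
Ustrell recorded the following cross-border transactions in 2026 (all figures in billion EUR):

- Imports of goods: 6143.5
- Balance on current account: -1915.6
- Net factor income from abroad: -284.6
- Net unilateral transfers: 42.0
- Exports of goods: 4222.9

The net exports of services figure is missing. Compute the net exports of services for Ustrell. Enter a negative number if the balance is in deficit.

247.6

Current account = goods balance + services balance + net primary income + net secondary income
Sum of the known components = -2163.2
Net exports of services = CA - (known components) = -1915.6 - (-2163.2) = 247.6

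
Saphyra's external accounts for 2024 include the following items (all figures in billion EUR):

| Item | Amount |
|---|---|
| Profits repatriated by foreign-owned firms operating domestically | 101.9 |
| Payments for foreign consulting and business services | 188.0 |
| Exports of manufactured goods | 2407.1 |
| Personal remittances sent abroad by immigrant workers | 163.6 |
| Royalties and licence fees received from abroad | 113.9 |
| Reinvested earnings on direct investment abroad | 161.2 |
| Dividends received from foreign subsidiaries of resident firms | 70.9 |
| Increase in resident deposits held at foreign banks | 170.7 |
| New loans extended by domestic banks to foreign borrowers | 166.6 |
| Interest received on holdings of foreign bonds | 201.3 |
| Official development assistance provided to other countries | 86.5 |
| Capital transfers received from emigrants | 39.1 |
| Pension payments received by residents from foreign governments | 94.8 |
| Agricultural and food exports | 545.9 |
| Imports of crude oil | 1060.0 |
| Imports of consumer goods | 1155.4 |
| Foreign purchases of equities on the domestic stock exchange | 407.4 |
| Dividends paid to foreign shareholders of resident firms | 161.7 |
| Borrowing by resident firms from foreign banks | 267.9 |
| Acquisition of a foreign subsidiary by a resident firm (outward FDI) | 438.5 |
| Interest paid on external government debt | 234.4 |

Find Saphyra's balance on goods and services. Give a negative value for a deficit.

663.5

Goods: 2407.1 - 1155.4 - 1060.0 + 545.9 = 737.6
Services: -188.0 + 113.9 = -74.1
Trade balance = 737.6 + (-74.1) = 663.5
(Excluded from the trade balance — primary income: profits repatriated by foreign-owned firms operating domestically 101.9, reinvested earnings on direct investment abroad 161.2, dividends received from foreign subsidiaries of resident firms 70.9, interest received on holdings of foreign bonds 201.3, dividends paid to foreign shareholders of resident firms 161.7, interest paid on external government debt 234.4; secondary income: personal remittances sent abroad by immigrant workers 163.6, official development assistance provided to other countries 86.5, pension payments received by residents from foreign governments 94.8; financial account: increase in resident deposits held at foreign banks 170.7, new loans extended by domestic banks to foreign borrowers 166.6, foreign purchases of equities on the domestic stock exchange 407.4, borrowing by resident firms from foreign banks 267.9, acquisition of a foreign subsidiary by a resident firm (outward FDI) 438.5; capital account: capital transfers received from emigrants 39.1.)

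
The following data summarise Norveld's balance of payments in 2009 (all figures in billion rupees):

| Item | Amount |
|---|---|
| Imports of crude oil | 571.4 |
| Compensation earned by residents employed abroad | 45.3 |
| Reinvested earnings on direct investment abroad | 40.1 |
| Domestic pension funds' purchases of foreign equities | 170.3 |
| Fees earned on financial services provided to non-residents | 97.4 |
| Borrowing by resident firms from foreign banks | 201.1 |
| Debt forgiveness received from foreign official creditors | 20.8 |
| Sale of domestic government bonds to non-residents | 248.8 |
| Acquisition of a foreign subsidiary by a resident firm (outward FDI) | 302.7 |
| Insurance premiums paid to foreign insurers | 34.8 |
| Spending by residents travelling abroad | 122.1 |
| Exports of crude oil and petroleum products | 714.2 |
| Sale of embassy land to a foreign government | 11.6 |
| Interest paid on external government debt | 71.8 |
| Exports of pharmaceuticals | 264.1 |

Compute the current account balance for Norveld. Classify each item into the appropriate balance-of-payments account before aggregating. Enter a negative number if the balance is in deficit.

Goods: 714.2 - 571.4 + 264.1 = 406.9
Services: 97.4 - 122.1 - 34.8 = -59.5
Primary income: 45.3 - 71.8 + 40.1 = 13.6
Current account = 406.9 + (-59.5) + 13.6 = 361.0
(Excluded from the current account — financial account: domestic pension funds' purchases of foreign equities 170.3, borrowing by resident firms from foreign banks 201.1, sale of domestic government bonds to non-residents 248.8, acquisition of a foreign subsidiary by a resident firm (outward FDI) 302.7; capital account: debt forgiveness received from foreign official creditors 20.8, sale of embassy land to a foreign government 11.6.)

361.0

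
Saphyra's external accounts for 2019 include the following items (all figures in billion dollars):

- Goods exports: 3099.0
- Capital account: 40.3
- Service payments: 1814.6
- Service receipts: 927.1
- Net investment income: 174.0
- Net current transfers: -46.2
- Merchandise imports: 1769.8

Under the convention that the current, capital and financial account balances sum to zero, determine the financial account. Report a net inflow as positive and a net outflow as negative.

Goods balance = 3099.0 - 1769.8 = 1329.2
Services balance = 927.1 - 1814.6 = -887.5
Trade balance (goods + services) = 1329.2 + (-887.5) = 441.7
Net primary income = 174.0
Net secondary income = -46.2
Current account = 441.7 + 174.0 + (-46.2) = 569.5
Financial account = -(569.5 + 40.3) = -609.8

-609.8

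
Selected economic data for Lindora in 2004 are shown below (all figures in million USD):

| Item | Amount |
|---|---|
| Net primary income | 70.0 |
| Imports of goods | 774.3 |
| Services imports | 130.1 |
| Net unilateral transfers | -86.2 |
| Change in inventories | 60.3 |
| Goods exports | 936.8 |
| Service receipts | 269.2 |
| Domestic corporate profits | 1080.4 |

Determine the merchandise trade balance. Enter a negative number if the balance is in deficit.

Goods balance = 936.8 - 774.3 = 162.5

162.5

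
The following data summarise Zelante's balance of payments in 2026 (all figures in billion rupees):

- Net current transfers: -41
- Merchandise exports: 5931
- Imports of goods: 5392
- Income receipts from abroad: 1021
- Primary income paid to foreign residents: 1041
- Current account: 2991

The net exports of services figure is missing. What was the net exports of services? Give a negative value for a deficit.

2513

Current account = goods balance + services balance + net primary income + net secondary income
Sum of the known components = 478
Net exports of services = CA - (known components) = 2991 - 478 = 2513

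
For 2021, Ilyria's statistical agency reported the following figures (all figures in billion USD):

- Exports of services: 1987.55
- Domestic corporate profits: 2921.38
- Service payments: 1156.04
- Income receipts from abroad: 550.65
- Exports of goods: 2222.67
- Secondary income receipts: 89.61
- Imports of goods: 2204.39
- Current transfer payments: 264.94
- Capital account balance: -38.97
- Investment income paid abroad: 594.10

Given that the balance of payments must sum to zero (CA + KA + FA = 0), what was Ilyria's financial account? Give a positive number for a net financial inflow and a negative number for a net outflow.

-592.04

Goods balance = 2222.67 - 2204.39 = 18.28
Services balance = 1987.55 - 1156.04 = 831.51
Trade balance (goods + services) = 18.28 + 831.51 = 849.79
Net primary income = 550.65 - 594.10 = -43.45
Net secondary income = 89.61 - 264.94 = -175.33
Current account = 849.79 + (-43.45) + (-175.33) = 631.01
Financial account = -(631.01 + (-38.97)) = -592.04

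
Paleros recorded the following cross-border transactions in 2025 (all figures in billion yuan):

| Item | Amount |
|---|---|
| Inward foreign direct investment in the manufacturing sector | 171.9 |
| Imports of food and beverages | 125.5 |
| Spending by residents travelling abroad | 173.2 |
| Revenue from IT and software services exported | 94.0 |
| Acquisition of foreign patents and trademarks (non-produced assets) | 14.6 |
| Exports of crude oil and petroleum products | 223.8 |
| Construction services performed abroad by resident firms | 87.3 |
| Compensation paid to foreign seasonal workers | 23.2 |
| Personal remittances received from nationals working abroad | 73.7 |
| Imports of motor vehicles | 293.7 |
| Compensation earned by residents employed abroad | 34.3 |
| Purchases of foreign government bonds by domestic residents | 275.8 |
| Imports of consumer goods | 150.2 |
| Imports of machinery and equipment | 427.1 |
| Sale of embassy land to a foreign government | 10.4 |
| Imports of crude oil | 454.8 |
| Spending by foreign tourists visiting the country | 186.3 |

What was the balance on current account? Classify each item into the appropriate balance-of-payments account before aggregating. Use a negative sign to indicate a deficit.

Goods: 223.8 - 293.7 - 427.1 - 125.5 - 150.2 - 454.8 = -1227.5
Services: 94.0 + 87.3 + 186.3 - 173.2 = 194.4
Primary income: -23.2 + 34.3 = 11.1
Secondary income: 73.7
Current account = (-1227.5) + 194.4 + 11.1 + 73.7 = -948.3
(Excluded from the current account — financial account: inward foreign direct investment in the manufacturing sector 171.9, purchases of foreign government bonds by domestic residents 275.8; capital account: acquisition of foreign patents and trademarks (non-produced assets) 14.6, sale of embassy land to a foreign government 10.4.)

-948.3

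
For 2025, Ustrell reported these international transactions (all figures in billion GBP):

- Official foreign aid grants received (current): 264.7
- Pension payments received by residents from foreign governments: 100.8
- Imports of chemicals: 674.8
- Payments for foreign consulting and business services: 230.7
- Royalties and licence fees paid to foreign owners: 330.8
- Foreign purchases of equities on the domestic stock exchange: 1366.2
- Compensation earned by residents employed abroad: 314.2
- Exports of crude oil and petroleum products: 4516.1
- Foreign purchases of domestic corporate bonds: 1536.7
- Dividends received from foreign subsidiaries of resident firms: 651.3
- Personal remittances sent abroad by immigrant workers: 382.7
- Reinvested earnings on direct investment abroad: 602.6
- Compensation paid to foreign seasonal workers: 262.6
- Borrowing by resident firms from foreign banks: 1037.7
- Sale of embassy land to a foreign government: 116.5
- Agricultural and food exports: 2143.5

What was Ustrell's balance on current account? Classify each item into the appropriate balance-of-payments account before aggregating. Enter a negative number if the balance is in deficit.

6711.6

Goods: 4516.1 - 674.8 + 2143.5 = 5984.8
Services: -230.7 - 330.8 = -561.5
Primary income: 602.6 - 262.6 + 314.2 + 651.3 = 1305.5
Secondary income: 100.8 + 264.7 - 382.7 = -17.2
Current account = 5984.8 + (-561.5) + 1305.5 + (-17.2) = 6711.6
(Excluded from the current account — financial account: foreign purchases of equities on the domestic stock exchange 1366.2, foreign purchases of domestic corporate bonds 1536.7, borrowing by resident firms from foreign banks 1037.7; capital account: sale of embassy land to a foreign government 116.5.)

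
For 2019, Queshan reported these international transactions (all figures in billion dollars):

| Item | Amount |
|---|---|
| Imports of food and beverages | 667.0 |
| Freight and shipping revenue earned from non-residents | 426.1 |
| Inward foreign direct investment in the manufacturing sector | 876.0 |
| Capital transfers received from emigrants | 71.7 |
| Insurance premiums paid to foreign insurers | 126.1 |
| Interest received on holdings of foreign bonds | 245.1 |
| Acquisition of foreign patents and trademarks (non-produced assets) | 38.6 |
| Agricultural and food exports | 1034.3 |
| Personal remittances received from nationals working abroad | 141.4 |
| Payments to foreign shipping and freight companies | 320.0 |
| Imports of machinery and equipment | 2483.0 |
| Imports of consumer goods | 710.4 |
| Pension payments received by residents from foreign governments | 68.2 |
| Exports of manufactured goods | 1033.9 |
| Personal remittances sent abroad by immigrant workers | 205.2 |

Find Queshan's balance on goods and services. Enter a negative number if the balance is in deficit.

Goods: 1034.3 - 667.0 - 710.4 - 2483.0 + 1033.9 = -1792.2
Services: -126.1 - 320.0 + 426.1 = -20.0
Trade balance = -1792.2 + (-20.0) = -1812.2
(Excluded from the trade balance — financial account: inward foreign direct investment in the manufacturing sector 876.0; capital account: capital transfers received from emigrants 71.7, acquisition of foreign patents and trademarks (non-produced assets) 38.6; primary income: interest received on holdings of foreign bonds 245.1; secondary income: personal remittances received from nationals working abroad 141.4, pension payments received by residents from foreign governments 68.2, personal remittances sent abroad by immigrant workers 205.2.)

-1812.2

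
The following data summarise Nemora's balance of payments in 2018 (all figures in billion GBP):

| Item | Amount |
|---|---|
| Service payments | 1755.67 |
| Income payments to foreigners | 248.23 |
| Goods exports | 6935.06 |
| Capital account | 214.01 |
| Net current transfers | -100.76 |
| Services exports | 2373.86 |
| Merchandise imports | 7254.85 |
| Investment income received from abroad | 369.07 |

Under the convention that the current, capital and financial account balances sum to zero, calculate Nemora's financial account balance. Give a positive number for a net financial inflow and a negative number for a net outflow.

Goods balance = 6935.06 - 7254.85 = -319.79
Services balance = 2373.86 - 1755.67 = 618.19
Trade balance (goods + services) = -319.79 + 618.19 = 298.40
Net primary income = 369.07 - 248.23 = 120.84
Net secondary income = -100.76
Current account = 298.40 + 120.84 + (-100.76) = 318.48
Financial account = -(318.48 + 214.01) = -532.49

-532.49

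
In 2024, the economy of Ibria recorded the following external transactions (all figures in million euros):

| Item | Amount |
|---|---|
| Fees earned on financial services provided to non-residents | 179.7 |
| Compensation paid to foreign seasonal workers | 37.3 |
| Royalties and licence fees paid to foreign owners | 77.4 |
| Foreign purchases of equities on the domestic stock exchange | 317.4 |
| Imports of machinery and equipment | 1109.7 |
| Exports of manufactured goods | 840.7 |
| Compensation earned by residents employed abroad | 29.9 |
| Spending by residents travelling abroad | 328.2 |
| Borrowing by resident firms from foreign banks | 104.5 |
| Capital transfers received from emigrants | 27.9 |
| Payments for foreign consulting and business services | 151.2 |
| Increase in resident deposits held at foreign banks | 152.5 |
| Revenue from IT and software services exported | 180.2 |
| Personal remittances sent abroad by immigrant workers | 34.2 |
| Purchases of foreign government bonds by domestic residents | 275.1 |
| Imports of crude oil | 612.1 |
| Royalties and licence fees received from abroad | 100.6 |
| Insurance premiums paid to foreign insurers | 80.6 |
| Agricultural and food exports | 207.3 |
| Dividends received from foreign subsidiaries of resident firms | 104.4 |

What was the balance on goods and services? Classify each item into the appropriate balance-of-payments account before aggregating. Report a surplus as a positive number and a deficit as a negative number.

-850.7

Goods: 207.3 - 1109.7 - 612.1 + 840.7 = -673.8
Services: 100.6 + 180.2 + 179.7 - 80.6 - 328.2 - 77.4 - 151.2 = -176.9
Trade balance = -673.8 + (-176.9) = -850.7
(Excluded from the trade balance — primary income: compensation paid to foreign seasonal workers 37.3, compensation earned by residents employed abroad 29.9, dividends received from foreign subsidiaries of resident firms 104.4; financial account: foreign purchases of equities on the domestic stock exchange 317.4, borrowing by resident firms from foreign banks 104.5, increase in resident deposits held at foreign banks 152.5, purchases of foreign government bonds by domestic residents 275.1; capital account: capital transfers received from emigrants 27.9; secondary income: personal remittances sent abroad by immigrant workers 34.2.)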